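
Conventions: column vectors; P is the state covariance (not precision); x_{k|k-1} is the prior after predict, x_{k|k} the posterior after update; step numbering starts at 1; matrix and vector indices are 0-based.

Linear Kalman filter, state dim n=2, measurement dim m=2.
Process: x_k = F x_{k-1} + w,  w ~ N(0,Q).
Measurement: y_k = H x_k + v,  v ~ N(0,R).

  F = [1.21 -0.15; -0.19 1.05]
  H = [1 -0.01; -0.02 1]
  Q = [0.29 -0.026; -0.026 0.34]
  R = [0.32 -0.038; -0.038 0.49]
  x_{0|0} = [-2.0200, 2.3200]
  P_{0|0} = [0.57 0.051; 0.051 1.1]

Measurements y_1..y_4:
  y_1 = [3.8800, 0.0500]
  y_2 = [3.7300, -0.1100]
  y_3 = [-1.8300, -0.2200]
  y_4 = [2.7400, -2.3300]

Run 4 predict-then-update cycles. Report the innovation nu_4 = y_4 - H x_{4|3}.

innov = [2.4494, -2.1976]

step 1: x^-=[-2.7922, 2.8198]  P^-=[1.1308 -0.2640; -0.2640 1.5530]  S=[1.4562 -0.3402; -0.3402 2.0540]  K=[0.7757 -0.0111; -0.0153 0.7561]  nu=[6.7004, -2.8256]  x^+=[2.4369, 0.5806]  P^+=[0.2484 -0.0299; -0.0299 0.3705]
step 2: x^-=[2.8615, 0.1467]  P^-=[0.6728 -0.1803; -0.1803 0.7694]  S=[0.9965 -0.2395; -0.2395 1.2668]  K=[0.6707 -0.0262; -0.0440 0.6018]  nu=[0.8700, -0.1994]  x^+=[3.4502, -0.0117]  P^+=[0.2153 -0.0340; -0.0340 0.2959]
step 3: x^-=[4.1765, -0.6678]  P^-=[0.6242 -0.1663; -0.1663 0.6876]  S=[0.9476 -0.2237; -0.2237 1.1845]  K=[0.6540 -0.0274; -0.0471 0.5744]  nu=[-6.0132, 0.5313]  x^+=[0.2293, -0.0791]  P^+=[0.2100 -0.0341; -0.0341 0.2826]
step 4: x^-=[0.2893, -0.1266]  P^-=[0.6162 -0.1631; -0.1631 0.6727]  S=[0.9395 -0.2201; -0.2201 1.1695]  K=[0.6512 -0.0274; -0.0474 0.5691]  nu=[2.4494, -2.1976]  x^+=[1.9445, -1.4933]  P^+=[0.2091 -0.0340; -0.0340 0.2800]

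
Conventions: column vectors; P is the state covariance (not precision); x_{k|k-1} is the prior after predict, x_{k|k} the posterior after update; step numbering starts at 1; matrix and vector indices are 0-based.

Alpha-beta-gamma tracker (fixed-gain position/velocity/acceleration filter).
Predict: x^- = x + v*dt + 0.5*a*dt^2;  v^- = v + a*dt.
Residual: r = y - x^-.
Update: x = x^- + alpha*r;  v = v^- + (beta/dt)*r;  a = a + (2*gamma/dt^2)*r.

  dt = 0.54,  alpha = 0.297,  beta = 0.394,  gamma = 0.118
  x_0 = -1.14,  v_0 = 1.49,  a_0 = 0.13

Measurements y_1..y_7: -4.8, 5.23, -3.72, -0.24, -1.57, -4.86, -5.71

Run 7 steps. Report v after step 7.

step 1: x_pred=-0.3164  r=-4.4836  x^+=-1.6481  v^+=-1.7111  a^+=-3.4987
step 2: x_pred=-3.0822  r=8.3122  x^+=-0.6135  v^+=2.4644  a^+=3.2286
step 3: x_pred=1.1880  r=-4.9080  x^+=-0.2696  v^+=0.6268  a^+=-0.7436
step 4: x_pred=-0.0396  r=-0.2004  x^+=-0.0991  v^+=0.0790  a^+=-0.9058
step 5: x_pred=-0.1885  r=-1.3815  x^+=-0.5988  v^+=-1.4181  a^+=-2.0239
step 6: x_pred=-1.6597  r=-3.2003  x^+=-2.6102  v^+=-4.8460  a^+=-4.6140
step 7: x_pred=-5.8997  r=0.1897  x^+=-5.8434  v^+=-7.1992  a^+=-4.4604

v_post = -7.1992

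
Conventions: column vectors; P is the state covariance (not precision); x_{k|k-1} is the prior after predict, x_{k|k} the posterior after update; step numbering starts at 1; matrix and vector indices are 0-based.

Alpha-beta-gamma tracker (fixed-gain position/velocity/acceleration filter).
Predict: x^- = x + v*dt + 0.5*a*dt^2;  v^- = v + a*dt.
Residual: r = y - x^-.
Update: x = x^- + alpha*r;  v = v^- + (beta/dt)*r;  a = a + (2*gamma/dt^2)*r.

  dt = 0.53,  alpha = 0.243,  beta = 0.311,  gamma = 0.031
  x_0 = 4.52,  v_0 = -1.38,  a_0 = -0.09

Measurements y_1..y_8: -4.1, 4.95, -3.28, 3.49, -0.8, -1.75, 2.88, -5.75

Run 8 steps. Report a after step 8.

step 1: x_pred=3.7760  r=-7.8760  x^+=1.8621  v^+=-6.0493  a^+=-1.8284
step 2: x_pred=-1.6008  r=6.5508  x^+=-0.0090  v^+=-3.1743  a^+=-0.3825
step 3: x_pred=-1.7451  r=-1.5349  x^+=-2.1181  v^+=-4.2777  a^+=-0.7213
step 4: x_pred=-4.4866  r=7.9766  x^+=-2.5483  v^+=0.0206  a^+=1.0393
step 5: x_pred=-2.3914  r=1.5914  x^+=-2.0047  v^+=1.5052  a^+=1.3906
step 6: x_pred=-1.0116  r=-0.7384  x^+=-1.1910  v^+=1.8089  a^+=1.2276
step 7: x_pred=-0.0599  r=2.9399  x^+=0.6545  v^+=4.1846  a^+=1.8765
step 8: x_pred=3.1359  r=-8.8859  x^+=0.9766  v^+=-0.0350  a^+=-0.0848

a_post = -0.0848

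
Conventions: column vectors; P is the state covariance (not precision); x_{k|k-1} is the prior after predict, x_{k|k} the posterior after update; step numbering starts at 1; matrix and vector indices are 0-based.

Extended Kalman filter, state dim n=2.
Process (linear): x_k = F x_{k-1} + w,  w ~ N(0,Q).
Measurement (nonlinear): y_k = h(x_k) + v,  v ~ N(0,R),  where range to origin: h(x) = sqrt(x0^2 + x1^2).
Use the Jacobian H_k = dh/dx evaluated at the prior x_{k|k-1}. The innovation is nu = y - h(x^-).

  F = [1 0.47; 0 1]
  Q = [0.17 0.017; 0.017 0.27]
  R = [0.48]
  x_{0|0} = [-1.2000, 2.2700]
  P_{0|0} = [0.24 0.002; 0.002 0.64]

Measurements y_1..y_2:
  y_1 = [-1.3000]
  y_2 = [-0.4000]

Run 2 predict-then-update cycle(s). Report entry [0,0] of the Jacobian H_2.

step 1: x^-=[-0.1331, 2.2700]  P^-=[0.5533 0.3198; 0.3198 0.9100]  H_jac=[-0.0585 0.9983]  S=[1.3514]  K=[0.2123; 0.6584]  nu=[-3.5739]  x^+=[-0.8917, -0.0829]  P^+=[0.4924 0.1309; 0.1309 0.3242]
step 2: x^-=[-0.9307, -0.0829]  P^-=[0.8571 0.3003; 0.3003 0.5942]  H_jac=[-0.9961 -0.0888]  S=[1.3881]  K=[-0.6342; -0.2535]  nu=[-1.3344]  x^+=[-0.0844, 0.2553]  P^+=[0.2987 0.0772; 0.0772 0.5050]

H_jac[0,0] = -0.9961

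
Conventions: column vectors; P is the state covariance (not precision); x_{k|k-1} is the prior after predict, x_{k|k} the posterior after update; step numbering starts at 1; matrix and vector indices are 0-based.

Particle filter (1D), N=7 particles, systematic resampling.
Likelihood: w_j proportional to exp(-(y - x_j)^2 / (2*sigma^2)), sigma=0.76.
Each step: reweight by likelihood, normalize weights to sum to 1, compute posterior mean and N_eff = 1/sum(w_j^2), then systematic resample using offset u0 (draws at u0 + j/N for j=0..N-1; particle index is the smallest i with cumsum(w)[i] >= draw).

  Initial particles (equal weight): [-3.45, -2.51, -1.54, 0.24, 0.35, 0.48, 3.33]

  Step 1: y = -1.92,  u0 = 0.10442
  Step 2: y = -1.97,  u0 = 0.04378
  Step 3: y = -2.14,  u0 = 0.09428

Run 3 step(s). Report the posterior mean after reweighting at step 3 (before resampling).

step 1: w=[0.0736, 0.4133, 0.4930, 0.0098, 0.0065, 0.0038, 0.0000]  mean=-2.0441  Neff=2.3844  idx=[1, 1, 1, 2, 2, 2, 2]
step 2: w=[0.1354, 0.1354, 0.1354, 0.1485, 0.1485, 0.1485, 0.1485]  mean=-1.9339  Neff=6.9856  idx=[0, 1, 2, 3, 4, 5, 6]
step 3: w=[0.1588, 0.1588, 0.1588, 0.1309, 0.1309, 0.1309, 0.1309]  mean=-2.0021  Neff=6.9353  idx=[0, 1, 2, 3, 4, 5, 6]

post_mean = -2.0021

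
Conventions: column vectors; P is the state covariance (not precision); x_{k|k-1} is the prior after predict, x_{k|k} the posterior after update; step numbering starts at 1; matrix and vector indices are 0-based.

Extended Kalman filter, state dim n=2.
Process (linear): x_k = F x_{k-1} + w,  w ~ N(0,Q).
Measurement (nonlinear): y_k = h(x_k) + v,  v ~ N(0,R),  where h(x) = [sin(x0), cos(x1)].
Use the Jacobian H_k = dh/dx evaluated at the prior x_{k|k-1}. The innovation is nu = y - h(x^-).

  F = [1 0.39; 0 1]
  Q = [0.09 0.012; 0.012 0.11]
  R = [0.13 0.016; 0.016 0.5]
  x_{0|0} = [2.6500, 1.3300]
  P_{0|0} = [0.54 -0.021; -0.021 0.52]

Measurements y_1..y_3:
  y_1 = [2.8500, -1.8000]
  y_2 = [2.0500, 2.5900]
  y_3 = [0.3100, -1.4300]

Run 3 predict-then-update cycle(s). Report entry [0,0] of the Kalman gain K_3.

K[0,0] = 0.5377

step 1: x^-=[3.1687, 1.3300]  P^-=[0.6927 0.1938; 0.1938 0.6300]  H_jac=[-0.9996 0.0000; 0.0000 -0.9711]  S=[0.8222 0.2041; 0.2041 1.0942]  K=[-0.8383 -0.0156; -0.1015 -0.5402]  nu=[2.8771, -2.0385]  x^+=[0.7886, 2.1392]  P^+=[0.1093 0.0218; 0.0218 0.2798]
step 2: x^-=[1.6229, 2.1392]  P^-=[0.2589 0.1430; 0.1430 0.3898]  H_jac=[-0.0521 0.0000; 0.0000 -0.8427]  S=[0.1307 0.0223; 0.0223 0.7768]  K=[-0.0770 -0.1529; 0.0152 -0.4233]  nu=[1.0514, 3.1283]  x^+=[1.0636, 0.8310]  P^+=[0.2394 0.0922; 0.0922 0.2509]
step 3: x^-=[1.3877, 0.8310]  P^-=[0.4395 0.2020; 0.2020 0.3609]  H_jac=[0.1821 0.0000; 0.0000 -0.7386]  S=[0.1446 -0.0112; -0.0112 0.6969]  K=[0.5377 -0.2055; 0.2252 -0.3789]  nu=[-0.6733, -2.1042]  x^+=[1.4580, 1.4765]  P^+=[0.3658 0.1275; 0.1275 0.2516]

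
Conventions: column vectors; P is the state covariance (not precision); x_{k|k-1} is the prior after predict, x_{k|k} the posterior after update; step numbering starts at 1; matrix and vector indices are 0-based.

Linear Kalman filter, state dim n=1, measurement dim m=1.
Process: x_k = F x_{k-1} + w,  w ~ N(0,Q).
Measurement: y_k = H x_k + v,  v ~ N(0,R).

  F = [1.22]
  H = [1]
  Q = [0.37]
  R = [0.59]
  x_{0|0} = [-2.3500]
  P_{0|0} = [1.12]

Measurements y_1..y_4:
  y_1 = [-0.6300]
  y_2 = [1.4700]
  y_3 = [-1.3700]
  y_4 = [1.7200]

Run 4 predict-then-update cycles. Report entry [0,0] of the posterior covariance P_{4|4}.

step 1: x^-=[-2.8670]  P^-=[2.0370]  S=[2.6270]  K=[0.7754]  nu=[2.2370]  x^+=[-1.1324]  P^+=[0.4575]
step 2: x^-=[-1.3815]  P^-=[1.0509]  S=[1.6409]  K=[0.6404]  nu=[2.8515]  x^+=[0.4447]  P^+=[0.3779]
step 3: x^-=[0.5426]  P^-=[0.9324]  S=[1.5224]  K=[0.6125]  nu=[-1.9126]  x^+=[-0.6288]  P^+=[0.3613]
step 4: x^-=[-0.7671]  P^-=[0.9078]  S=[1.4978]  K=[0.6061]  nu=[2.4871]  x^+=[0.7403]  P^+=[0.3576]

P_post[0,0] = 0.3576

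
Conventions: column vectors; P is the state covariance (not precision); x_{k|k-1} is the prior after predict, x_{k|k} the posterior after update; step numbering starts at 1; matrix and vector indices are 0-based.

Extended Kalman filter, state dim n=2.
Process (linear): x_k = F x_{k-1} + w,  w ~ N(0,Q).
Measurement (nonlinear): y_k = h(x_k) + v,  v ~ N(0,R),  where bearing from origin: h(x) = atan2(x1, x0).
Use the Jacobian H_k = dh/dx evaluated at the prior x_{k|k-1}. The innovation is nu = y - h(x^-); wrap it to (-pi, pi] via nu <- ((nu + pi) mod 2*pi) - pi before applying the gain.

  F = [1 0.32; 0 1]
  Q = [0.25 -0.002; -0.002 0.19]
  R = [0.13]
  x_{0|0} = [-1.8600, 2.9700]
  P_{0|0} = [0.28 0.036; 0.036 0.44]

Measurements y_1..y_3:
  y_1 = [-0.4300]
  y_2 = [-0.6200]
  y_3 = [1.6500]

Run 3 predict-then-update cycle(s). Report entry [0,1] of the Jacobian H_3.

H_jac[0,1] = 0.1262

step 1: x^-=[-0.9096, 2.9700]  P^-=[0.5981 0.1748; 0.1748 0.6300]  H_jac=[-0.3078 -0.0943]  S=[0.2024]  K=[-0.9910; -0.5592]  nu=[-2.2980]  x^+=[1.3676, 4.2551]  P^+=[0.3993 0.0626; 0.0626 0.5667]
step 2: x^-=[2.7293, 4.2551]  P^-=[0.7474 0.2420; 0.2420 0.7567]  H_jac=[-0.1665 0.1068]  S=[0.1507]  K=[-0.6541; 0.2688]  nu=[-1.6205]  x^+=[3.7893, 3.8195]  P^+=[0.6829 0.2685; 0.2685 0.7458]
step 3: x^-=[5.0115, 3.8195]  P^-=[1.1811 0.5051; 0.5051 0.9358]  H_jac=[-0.0962 0.1262]  S=[0.1436]  K=[-0.3473; 0.4843]  nu=[0.9988]  x^+=[4.6647, 4.3032]  P^+=[1.1638 0.5293; 0.5293 0.9021]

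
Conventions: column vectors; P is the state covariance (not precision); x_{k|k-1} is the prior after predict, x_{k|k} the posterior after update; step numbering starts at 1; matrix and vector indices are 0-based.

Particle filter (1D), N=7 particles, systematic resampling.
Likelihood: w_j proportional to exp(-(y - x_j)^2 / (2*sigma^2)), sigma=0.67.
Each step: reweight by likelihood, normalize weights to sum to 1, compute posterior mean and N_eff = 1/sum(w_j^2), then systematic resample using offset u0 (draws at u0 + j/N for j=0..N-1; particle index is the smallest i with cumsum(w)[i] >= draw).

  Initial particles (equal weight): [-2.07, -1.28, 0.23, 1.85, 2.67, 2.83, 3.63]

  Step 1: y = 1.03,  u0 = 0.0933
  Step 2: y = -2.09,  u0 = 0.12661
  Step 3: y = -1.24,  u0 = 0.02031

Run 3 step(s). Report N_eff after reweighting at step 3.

N_eff = 7.0000

step 1: w=[0.0000, 0.0025, 0.4699, 0.4532, 0.0479, 0.0260, 0.0005]  mean=1.1465  Neff=2.3302  idx=[2, 2, 2, 3, 3, 3, 4]
step 2: w=[0.3333, 0.3333, 0.3333, 0.0000, 0.0000, 0.0000, 0.0000]  mean=0.2300  Neff=3.0001  idx=[0, 0, 1, 1, 2, 2, 2]
step 3: w=[0.1429, 0.1429, 0.1429, 0.1429, 0.1429, 0.1429, 0.1429]  mean=0.2300  Neff=7.0000  idx=[0, 1, 2, 3, 4, 5, 6]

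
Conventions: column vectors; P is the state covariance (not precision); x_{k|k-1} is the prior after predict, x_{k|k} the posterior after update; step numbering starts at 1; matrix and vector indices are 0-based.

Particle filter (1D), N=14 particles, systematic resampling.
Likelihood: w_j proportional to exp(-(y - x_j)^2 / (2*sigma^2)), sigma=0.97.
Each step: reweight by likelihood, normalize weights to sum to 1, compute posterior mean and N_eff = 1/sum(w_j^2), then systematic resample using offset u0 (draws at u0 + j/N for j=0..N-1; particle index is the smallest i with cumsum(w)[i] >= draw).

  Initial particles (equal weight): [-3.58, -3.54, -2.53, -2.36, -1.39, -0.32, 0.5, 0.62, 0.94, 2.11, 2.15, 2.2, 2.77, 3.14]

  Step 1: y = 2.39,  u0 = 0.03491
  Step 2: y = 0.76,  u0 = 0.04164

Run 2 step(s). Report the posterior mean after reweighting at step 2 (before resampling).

step 1: w=[0.0000, 0.0000, 0.0000, 0.0000, 0.0001, 0.0038, 0.0285, 0.0359, 0.0621, 0.1822, 0.1842, 0.1863, 0.1759, 0.1409]  mean=2.2136  Neff=6.3045  idx=[7, 8, 9, 9, 10, 10, 10, 11, 11, 11, 12, 12, 13, 13]
step 2: w=[0.1927, 0.1914, 0.0739, 0.0739, 0.0697, 0.0697, 0.0697, 0.0647, 0.0647, 0.0647, 0.0228, 0.0228, 0.0096, 0.0096]  mean=1.6746  Neff=8.8438  idx=[0, 0, 0, 1, 1, 2, 3, 4, 5, 6, 7, 8, 9, 11]

post_mean = 1.6746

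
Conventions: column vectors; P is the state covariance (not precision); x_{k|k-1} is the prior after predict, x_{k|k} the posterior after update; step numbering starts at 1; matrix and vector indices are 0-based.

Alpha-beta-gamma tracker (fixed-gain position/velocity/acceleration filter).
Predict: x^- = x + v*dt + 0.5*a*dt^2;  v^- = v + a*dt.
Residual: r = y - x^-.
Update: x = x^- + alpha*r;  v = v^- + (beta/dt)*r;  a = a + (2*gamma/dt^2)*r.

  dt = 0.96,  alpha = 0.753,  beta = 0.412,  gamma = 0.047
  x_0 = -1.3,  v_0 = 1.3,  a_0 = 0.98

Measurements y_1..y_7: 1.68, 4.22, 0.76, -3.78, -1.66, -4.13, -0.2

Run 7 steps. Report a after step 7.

step 1: x_pred=0.3996  r=1.2804  x^+=1.3637  v^+=2.7903  a^+=1.1106
step 2: x_pred=4.5542  r=-0.3342  x^+=4.3025  v^+=3.7131  a^+=1.0765
step 3: x_pred=8.3631  r=-7.6031  x^+=2.6380  v^+=1.4835  a^+=0.3010
step 4: x_pred=4.2008  r=-7.9808  x^+=-1.8087  v^+=-1.6526  a^+=-0.5130
step 5: x_pred=-3.6317  r=1.9717  x^+=-2.1470  v^+=-1.2990  a^+=-0.3119
step 6: x_pred=-3.5377  r=-0.5923  x^+=-3.9837  v^+=-1.8526  a^+=-0.3723
step 7: x_pred=-5.9337  r=5.7337  x^+=-1.6162  v^+=0.2507  a^+=0.2125

a_post = 0.2125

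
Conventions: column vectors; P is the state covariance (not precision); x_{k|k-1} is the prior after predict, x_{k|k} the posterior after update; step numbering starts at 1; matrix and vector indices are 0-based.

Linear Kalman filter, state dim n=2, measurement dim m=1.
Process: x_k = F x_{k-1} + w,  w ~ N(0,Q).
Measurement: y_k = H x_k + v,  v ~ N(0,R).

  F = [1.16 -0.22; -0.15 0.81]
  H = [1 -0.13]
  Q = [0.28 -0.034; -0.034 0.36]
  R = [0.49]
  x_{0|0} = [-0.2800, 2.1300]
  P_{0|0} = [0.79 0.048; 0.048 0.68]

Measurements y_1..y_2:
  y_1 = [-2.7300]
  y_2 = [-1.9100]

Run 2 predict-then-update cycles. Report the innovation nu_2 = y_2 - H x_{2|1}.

step 1: x^-=[-0.7934, 1.7673]  P^-=[1.3514 -0.2460; -0.2460 0.8123]  S=[1.9191]  K=[0.7209; -0.1832]  nu=[-1.7069]  x^+=[-2.0238, 2.0800]  P^+=[0.3542 0.0075; 0.0075 0.7479]
step 2: x^-=[-2.8052, 1.9883]  P^-=[0.7890 -0.2216; -0.2216 0.8568]  S=[1.3511]  K=[0.6053; -0.2465]  nu=[1.1537]  x^+=[-2.1069, 1.7040]  P^+=[0.2940 -0.0201; -0.0201 0.7747]

innov = [1.1537]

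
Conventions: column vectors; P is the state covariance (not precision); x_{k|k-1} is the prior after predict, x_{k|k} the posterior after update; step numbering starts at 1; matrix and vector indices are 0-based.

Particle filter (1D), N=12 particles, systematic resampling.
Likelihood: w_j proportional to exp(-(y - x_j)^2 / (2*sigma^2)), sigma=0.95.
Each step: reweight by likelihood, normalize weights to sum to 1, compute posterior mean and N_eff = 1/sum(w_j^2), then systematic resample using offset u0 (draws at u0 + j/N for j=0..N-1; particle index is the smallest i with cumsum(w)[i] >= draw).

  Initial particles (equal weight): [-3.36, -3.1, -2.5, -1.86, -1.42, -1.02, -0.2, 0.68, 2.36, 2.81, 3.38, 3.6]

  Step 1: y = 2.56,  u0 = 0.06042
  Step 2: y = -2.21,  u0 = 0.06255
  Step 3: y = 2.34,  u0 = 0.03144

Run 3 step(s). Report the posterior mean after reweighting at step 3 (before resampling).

post_mean = 2.3935

step 1: w=[0.0000, 0.0000, 0.0000, 0.0000, 0.0000, 0.0002, 0.0044, 0.0423, 0.2929, 0.2893, 0.2063, 0.1645]  mean=2.8213  Neff=4.1506  idx=[8, 8, 8, 8, 9, 9, 9, 10, 10, 10, 11, 11]
step 2: w=[0.2333, 0.2333, 0.2333, 0.2333, 0.0214, 0.0214, 0.0214, 0.0007, 0.0007, 0.0007, 0.0002, 0.0002]  mean=2.3916  Neff=4.5635  idx=[0, 0, 0, 1, 1, 2, 2, 2, 3, 3, 3, 6]
step 3: w=[0.0841, 0.0841, 0.0841, 0.0841, 0.0841, 0.0841, 0.0841, 0.0841, 0.0841, 0.0841, 0.0841, 0.0745]  mean=2.3935  Neff=11.9877  idx=[0, 1, 2, 3, 4, 5, 6, 7, 8, 9, 10, 11]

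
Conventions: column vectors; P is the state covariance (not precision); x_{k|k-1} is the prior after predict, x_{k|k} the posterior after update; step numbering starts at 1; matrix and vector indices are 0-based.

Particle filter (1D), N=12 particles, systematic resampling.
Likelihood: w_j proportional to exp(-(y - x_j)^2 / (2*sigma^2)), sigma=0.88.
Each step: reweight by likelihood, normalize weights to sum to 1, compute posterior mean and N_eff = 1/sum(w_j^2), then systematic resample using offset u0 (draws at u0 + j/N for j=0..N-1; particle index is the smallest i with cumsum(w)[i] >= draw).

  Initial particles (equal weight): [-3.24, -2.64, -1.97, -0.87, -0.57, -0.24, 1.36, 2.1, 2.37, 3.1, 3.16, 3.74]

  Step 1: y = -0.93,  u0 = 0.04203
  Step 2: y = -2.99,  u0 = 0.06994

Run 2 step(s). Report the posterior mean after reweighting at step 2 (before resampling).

post_mean = -2.1088

step 1: w=[0.0095, 0.0449, 0.1476, 0.2960, 0.2728, 0.2181, 0.0100, 0.0008, 0.0003, 0.0000, 0.0000, 0.0000]  mean=-0.8893  Neff=4.2806  idx=[1, 2, 3, 3, 3, 3, 4, 4, 4, 5, 5, 5]
step 2: w=[0.5293, 0.2926, 0.0315, 0.0315, 0.0315, 0.0315, 0.0131, 0.0131, 0.0131, 0.0043, 0.0043, 0.0043]  mean=-2.1088  Neff=2.7002  idx=[0, 0, 0, 0, 0, 0, 1, 1, 1, 1, 4, 8]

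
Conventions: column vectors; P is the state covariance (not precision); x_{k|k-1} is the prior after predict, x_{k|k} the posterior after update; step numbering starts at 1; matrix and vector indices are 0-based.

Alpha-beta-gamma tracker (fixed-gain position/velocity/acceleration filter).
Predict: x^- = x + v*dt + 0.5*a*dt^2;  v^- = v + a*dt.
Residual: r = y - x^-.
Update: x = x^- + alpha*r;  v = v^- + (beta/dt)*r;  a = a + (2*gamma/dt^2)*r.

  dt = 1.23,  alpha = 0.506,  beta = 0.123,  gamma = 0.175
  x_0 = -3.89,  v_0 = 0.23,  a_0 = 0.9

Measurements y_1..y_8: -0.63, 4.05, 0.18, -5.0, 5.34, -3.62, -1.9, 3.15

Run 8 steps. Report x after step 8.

step 1: x_pred=-2.9263  r=2.2963  x^+=-1.7644  v^+=1.5666  a^+=1.4312
step 2: x_pred=1.2452  r=2.8048  x^+=2.6644  v^+=3.6075  a^+=2.0801
step 3: x_pred=8.6752  r=-8.4952  x^+=4.3766  v^+=5.3165  a^+=0.1148
step 4: x_pred=11.0028  r=-16.0028  x^+=2.9054  v^+=3.8574  a^+=-3.5874
step 5: x_pred=4.9364  r=0.4036  x^+=5.1406  v^+=-0.5147  a^+=-3.4940
step 6: x_pred=1.8646  r=-5.4846  x^+=-0.9106  v^+=-5.3607  a^+=-4.7628
step 7: x_pred=-11.1071  r=9.2071  x^+=-6.4483  v^+=-10.2982  a^+=-2.6328
step 8: x_pred=-21.1067  r=24.2567  x^+=-8.8328  v^+=-11.1109  a^+=2.9788

x_post = -8.8328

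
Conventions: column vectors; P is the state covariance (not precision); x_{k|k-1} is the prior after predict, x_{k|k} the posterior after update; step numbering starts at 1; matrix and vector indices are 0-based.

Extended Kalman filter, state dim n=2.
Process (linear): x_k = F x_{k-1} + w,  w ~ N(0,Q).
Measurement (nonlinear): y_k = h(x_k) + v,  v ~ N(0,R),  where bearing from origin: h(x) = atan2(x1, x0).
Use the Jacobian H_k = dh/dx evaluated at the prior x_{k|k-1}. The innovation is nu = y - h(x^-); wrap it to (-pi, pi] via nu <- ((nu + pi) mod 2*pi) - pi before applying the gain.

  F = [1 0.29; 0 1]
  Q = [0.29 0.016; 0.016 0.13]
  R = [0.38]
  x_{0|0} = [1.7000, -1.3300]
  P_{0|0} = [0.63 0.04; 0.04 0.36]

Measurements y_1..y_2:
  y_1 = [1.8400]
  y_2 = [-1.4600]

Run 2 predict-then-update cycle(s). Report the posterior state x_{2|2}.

x_post = [2.7715, -0.8604]

step 1: x^-=[1.3143, -1.3300]  P^-=[0.9735 0.1604; 0.1604 0.4900]  H_jac=[0.3804 0.3759]  S=[0.6360]  K=[0.6771; 0.3856]  nu=[2.6313]  x^+=[3.0959, -0.3154]  P^+=[0.6819 -0.0056; -0.0056 0.3955]
step 2: x^-=[3.0044, -0.3154]  P^-=[1.0019 0.1251; 0.1251 0.5255]  H_jac=[0.0346 0.3292]  S=[0.4410]  K=[0.1719; 0.4021]  nu=[-1.3554]  x^+=[2.7715, -0.8604]  P^+=[0.9889 0.0946; 0.0946 0.4542]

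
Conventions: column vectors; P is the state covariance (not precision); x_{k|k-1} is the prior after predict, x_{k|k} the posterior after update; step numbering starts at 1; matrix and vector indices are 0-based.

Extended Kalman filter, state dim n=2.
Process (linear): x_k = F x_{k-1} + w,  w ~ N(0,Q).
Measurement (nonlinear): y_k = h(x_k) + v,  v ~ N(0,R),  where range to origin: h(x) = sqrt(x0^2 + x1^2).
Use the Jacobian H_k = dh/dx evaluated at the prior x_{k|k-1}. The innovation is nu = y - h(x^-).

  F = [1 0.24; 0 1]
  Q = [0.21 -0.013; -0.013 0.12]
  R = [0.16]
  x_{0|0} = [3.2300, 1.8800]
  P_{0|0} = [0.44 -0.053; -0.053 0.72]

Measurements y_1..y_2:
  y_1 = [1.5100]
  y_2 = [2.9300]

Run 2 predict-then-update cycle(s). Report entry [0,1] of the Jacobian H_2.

H_jac[0,1] = 0.2647

step 1: x^-=[3.6812, 1.8800]  P^-=[0.6660 0.1068; 0.1068 0.8400]  H_jac=[0.8906 0.4548]  S=[0.9485]  K=[0.6765; 0.5031]  nu=[-2.6235]  x^+=[1.9063, 0.5603]  P^+=[0.2319 -0.2160; -0.2160 0.6000]
step 2: x^-=[2.0408, 0.5603]  P^-=[0.3727 -0.0850; -0.0850 0.7200]  H_jac=[0.9643 0.2647]  S=[0.5137]  K=[0.6559; 0.2114]  nu=[0.8137]  x^+=[2.5745, 0.7323]  P^+=[0.1517 -0.1563; -0.1563 0.6970]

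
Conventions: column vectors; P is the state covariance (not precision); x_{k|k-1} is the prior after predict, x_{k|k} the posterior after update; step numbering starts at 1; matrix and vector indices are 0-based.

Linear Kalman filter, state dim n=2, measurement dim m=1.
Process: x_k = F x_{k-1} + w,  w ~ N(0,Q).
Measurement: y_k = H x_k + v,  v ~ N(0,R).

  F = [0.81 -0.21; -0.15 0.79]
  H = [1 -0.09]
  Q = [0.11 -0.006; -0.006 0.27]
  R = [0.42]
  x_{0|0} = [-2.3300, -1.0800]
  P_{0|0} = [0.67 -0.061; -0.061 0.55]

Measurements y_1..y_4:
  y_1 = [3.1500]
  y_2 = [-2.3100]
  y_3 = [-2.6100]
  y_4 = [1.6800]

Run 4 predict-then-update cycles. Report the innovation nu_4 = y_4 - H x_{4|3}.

step 1: x^-=[-1.6605, -0.5037]  P^-=[0.5946 -0.2196; -0.2196 0.6428]  S=[1.0593]  K=[0.5800; -0.2619]  nu=[4.7652]  x^+=[1.1031, -1.7518]  P^+=[0.2383 -0.0587; -0.0587 0.5701]
step 2: x^-=[1.2614, -1.5494]  P^-=[0.3115 -0.1689; -0.1689 0.6451]  S=[0.7671]  K=[0.4258; -0.2959]  nu=[-3.7108]  x^+=[-0.3189, -0.4513]  P^+=[0.1723 -0.0723; -0.0723 0.5779]
step 3: x^-=[-0.1635, -0.3087]  P^-=[0.2732 -0.1713; -0.1713 0.6517]  S=[0.7293]  K=[0.3957; -0.3154]  nu=[-2.4743]  x^+=[-1.1426, 0.4717]  P^+=[0.1590 -0.0803; -0.0803 0.5791]
step 4: x^-=[-1.0245, 0.5440]  P^-=[0.2672 -0.1753; -0.1753 0.6541]  S=[0.7240]  K=[0.3908; -0.3235]  nu=[2.7535]  x^+=[0.0515, -0.3467]  P^+=[0.1566 -0.0838; -0.0838 0.5783]

innov = [2.7535]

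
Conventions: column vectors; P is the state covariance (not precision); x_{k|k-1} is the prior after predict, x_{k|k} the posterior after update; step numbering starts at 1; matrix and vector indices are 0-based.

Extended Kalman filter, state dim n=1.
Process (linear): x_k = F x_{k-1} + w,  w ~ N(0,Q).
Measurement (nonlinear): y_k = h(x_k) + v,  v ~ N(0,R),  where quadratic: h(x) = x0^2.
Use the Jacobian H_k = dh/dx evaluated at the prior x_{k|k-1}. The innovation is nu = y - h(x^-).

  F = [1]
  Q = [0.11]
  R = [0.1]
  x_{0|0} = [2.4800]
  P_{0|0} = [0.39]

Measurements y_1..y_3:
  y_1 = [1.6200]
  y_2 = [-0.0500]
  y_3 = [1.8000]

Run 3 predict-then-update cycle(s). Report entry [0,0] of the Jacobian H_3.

H_jac[0,0] = 1.6728

step 1: x^-=[2.4800]  P^-=[0.5000]  H_jac=[4.9600]  S=[12.4008]  K=[0.2000]  nu=[-4.5304]  x^+=[1.5740]  P^+=[0.0040]
step 2: x^-=[1.5740]  P^-=[0.1140]  H_jac=[3.1480]  S=[1.2300]  K=[0.2918]  nu=[-2.5274]  x^+=[0.8364]  P^+=[0.0093]
step 3: x^-=[0.8364]  P^-=[0.1193]  H_jac=[1.6728]  S=[0.4337]  K=[0.4600]  nu=[1.1005]  x^+=[1.3426]  P^+=[0.0275]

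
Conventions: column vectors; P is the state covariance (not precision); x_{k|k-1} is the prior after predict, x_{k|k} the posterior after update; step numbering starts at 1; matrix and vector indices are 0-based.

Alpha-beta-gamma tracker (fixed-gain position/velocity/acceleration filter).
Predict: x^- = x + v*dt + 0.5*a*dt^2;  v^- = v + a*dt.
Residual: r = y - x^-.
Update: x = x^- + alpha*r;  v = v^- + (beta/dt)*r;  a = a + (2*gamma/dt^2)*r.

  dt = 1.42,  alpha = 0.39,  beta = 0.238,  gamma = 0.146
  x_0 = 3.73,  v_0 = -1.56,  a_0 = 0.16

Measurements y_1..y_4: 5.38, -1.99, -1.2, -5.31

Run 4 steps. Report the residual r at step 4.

step 1: x_pred=1.6761  r=3.7039  x^+=3.1206  v^+=-0.7120  a^+=0.6964
step 2: x_pred=2.8117  r=-4.8017  x^+=0.9390  v^+=-0.5279  a^+=0.0010
step 3: x_pred=0.1904  r=-1.3904  x^+=-0.3519  v^+=-0.7595  a^+=-0.2003
step 4: x_pred=-1.6324  r=-3.6776  x^+=-3.0666  v^+=-1.6604  a^+=-0.7329

resid = -3.6776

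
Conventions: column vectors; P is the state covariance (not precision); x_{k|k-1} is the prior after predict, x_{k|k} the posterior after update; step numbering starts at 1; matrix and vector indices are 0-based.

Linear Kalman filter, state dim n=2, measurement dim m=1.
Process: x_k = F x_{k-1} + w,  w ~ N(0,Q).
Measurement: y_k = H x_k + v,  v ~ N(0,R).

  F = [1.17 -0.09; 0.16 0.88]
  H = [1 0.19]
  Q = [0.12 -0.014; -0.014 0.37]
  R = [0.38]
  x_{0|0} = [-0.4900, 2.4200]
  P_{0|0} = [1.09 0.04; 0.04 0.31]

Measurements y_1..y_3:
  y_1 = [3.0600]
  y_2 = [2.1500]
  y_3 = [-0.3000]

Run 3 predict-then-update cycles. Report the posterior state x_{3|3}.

step 1: x^-=[-0.7911, 2.0512]  P^-=[1.6062 0.2061; 0.2061 0.6492]  S=[2.0879]  K=[0.7880; 0.1578]  nu=[3.4614]  x^+=[1.9365, 2.5974]  P^+=[0.3096 -0.0535; -0.0535 0.5972]
step 2: x^-=[2.0320, 2.5955]  P^-=[0.5599 -0.0577; -0.0577 0.8254]  S=[0.9478]  K=[0.5792; 0.1046]  nu=[-0.3751]  x^+=[1.8147, 2.5563]  P^+=[0.2420 -0.1151; -0.1151 0.8150]
step 3: x^-=[1.8931, 2.5399]  P^-=[0.4821 -0.1501; -0.1501 0.9749]  S=[0.8402]  K=[0.5398; 0.0418]  nu=[-2.6757]  x^+=[0.4488, 2.4280]  P^+=[0.2372 -0.1691; -0.1691 0.9734]

x_post = [0.4488, 2.4280]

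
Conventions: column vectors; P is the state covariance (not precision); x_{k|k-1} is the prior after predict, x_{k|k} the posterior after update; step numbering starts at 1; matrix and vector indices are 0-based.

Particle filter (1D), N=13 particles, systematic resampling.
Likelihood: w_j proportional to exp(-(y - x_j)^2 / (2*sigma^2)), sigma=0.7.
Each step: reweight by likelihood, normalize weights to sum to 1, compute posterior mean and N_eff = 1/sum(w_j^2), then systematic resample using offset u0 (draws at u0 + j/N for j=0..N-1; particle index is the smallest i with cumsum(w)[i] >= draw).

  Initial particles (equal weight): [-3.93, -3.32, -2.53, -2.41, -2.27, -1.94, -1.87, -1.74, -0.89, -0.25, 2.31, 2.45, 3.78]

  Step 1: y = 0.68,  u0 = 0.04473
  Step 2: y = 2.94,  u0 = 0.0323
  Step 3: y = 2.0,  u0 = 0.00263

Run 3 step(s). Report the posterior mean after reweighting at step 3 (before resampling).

post_mean = 2.3816

step 1: w=[0.0000, 0.0000, 0.0000, 0.0001, 0.0002, 0.0015, 0.0022, 0.0042, 0.1332, 0.6816, 0.1095, 0.0674, 0.0001]  mean=0.1143  Neff=2.0044  idx=[8, 8, 9, 9, 9, 9, 9, 9, 9, 9, 9, 10, 11]
step 2: w=[0.0000, 0.0000, 0.0000, 0.0000, 0.0000, 0.0000, 0.0000, 0.0000, 0.0000, 0.0000, 0.0000, 0.4600, 0.5398]  mean=2.3851  Neff=1.9881  idx=[11, 11, 11, 11, 11, 11, 12, 12, 12, 12, 12, 12, 12]
step 3: w=[0.0814, 0.0814, 0.0814, 0.0814, 0.0814, 0.0814, 0.0731, 0.0731, 0.0731, 0.0731, 0.0731, 0.0731, 0.0731]  mean=2.3816  Neff=12.9618  idx=[0, 0, 1, 2, 3, 4, 5, 6, 7, 8, 9, 10, 11]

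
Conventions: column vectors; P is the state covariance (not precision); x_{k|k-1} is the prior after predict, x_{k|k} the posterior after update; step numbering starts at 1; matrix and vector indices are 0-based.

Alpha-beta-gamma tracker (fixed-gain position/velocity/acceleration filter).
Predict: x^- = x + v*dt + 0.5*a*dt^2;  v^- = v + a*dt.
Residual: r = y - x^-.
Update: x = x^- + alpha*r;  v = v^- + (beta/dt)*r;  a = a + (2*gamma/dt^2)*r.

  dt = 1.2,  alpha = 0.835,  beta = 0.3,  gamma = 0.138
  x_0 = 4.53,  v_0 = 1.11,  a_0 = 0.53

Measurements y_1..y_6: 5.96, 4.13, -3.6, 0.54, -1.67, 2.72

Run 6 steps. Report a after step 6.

step 1: x_pred=6.2436  r=-0.2836  x^+=6.0068  v^+=1.6751  a^+=0.4756
step 2: x_pred=8.3594  r=-4.2294  x^+=4.8278  v^+=1.1885  a^+=-0.3350
step 3: x_pred=6.0129  r=-9.6129  x^+=-2.0139  v^+=-1.6167  a^+=-2.1775
step 4: x_pred=-5.5217  r=6.0617  x^+=-0.4602  v^+=-2.7142  a^+=-1.0156
step 5: x_pred=-4.4485  r=2.7785  x^+=-2.1285  v^+=-3.2384  a^+=-0.4831
step 6: x_pred=-6.3623  r=9.0823  x^+=1.2214  v^+=-1.5475  a^+=1.2577

a_post = 1.2577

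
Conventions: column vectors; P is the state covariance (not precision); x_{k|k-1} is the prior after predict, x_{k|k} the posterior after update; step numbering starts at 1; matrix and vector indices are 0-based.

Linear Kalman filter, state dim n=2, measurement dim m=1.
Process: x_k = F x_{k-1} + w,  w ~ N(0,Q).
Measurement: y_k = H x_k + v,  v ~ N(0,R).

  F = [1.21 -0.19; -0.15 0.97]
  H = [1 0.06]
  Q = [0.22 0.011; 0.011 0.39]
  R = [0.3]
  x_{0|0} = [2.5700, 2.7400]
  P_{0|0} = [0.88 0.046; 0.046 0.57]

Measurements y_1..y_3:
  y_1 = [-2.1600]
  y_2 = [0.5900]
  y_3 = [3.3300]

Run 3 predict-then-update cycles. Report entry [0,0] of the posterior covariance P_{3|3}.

P_post[0,0] = 0.2189

step 1: x^-=[2.5891, 2.2723]  P^-=[1.5078 -0.1985; -0.1985 0.9327]  S=[1.7874]  K=[0.8369; -0.0797]  nu=[-4.8854]  x^+=[-1.4997, 2.6618]  P^+=[0.2558 -0.0792; -0.0792 0.9214]
step 2: x^-=[-2.3204, 2.8069]  P^-=[0.6642 -0.3005; -0.3005 1.2857]  S=[0.9328]  K=[0.6928; -0.2394]  nu=[2.7420]  x^+=[-0.4209, 2.1505]  P^+=[0.2166 -0.1458; -0.1458 1.2323]
step 3: x^-=[-0.9178, 2.1491]  P^-=[0.6486 -0.4306; -0.4306 1.5967]  S=[0.9027]  K=[0.6899; -0.3709]  nu=[4.1189]  x^+=[1.9238, 0.6212]  P^+=[0.2189 -0.1996; -0.1996 1.4725]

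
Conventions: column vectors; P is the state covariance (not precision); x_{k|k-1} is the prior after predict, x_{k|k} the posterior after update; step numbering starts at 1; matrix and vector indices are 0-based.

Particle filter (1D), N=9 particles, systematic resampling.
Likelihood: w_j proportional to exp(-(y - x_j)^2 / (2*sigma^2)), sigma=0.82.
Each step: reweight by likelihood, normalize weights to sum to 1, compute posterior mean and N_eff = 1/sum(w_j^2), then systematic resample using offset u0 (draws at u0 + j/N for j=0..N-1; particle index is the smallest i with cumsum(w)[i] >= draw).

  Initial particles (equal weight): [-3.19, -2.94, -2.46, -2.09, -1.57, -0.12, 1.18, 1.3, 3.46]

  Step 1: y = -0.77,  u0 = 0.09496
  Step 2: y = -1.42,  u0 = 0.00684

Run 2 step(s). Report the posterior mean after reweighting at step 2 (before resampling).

post_mean = -1.4737

step 1: w=[0.0068, 0.0160, 0.0633, 0.1449, 0.3290, 0.3868, 0.0313, 0.0219, 0.0000]  mean=-1.0249  Neff=3.5136  idx=[3, 3, 4, 4, 4, 5, 5, 5, 7]
step 2: w=[0.1367, 0.1367, 0.1877, 0.1877, 0.1877, 0.0543, 0.0543, 0.0543, 0.0008]  mean=-1.4737  Neff=6.5855  idx=[0, 0, 1, 2, 2, 3, 4, 4, 6]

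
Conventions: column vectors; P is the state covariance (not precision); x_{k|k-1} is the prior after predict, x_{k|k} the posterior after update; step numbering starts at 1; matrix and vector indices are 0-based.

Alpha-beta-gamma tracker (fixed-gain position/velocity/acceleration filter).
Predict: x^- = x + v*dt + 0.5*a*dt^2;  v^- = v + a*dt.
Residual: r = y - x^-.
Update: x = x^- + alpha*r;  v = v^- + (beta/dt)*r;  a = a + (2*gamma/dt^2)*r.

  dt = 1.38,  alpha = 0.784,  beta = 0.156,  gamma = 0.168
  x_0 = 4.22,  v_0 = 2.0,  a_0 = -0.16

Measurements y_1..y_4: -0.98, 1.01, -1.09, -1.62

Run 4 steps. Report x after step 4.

step 1: x_pred=6.8276  r=-7.8076  x^+=0.7065  v^+=0.8966  a^+=-1.5375
step 2: x_pred=0.4797  r=0.5303  x^+=0.8955  v^+=-1.1653  a^+=-1.4440
step 3: x_pred=-2.0875  r=0.9975  x^+=-1.3055  v^+=-3.0452  a^+=-1.2680
step 4: x_pred=-6.7152  r=5.0952  x^+=-2.7206  v^+=-4.2190  a^+=-0.3690

x_post = -2.7206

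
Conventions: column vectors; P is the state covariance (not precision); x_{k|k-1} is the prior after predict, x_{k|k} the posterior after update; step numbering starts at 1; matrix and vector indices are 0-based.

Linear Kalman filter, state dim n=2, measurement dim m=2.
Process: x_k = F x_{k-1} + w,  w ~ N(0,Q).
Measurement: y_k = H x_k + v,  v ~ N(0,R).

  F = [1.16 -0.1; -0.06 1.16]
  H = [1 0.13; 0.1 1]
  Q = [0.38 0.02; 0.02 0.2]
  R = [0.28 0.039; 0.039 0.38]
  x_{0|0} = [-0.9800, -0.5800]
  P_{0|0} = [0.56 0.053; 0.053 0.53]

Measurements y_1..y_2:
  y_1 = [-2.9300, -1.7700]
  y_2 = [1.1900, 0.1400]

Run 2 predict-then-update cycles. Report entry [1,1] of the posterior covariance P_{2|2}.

step 1: x^-=[-1.0788, -0.6140]  P^-=[1.1265 -0.0088; -0.0088 0.9078]  S=[1.4196 0.2607; 0.2607 1.2973]  K=[0.8079 -0.0823; -0.0535 0.7098]  nu=[-1.7714, -1.0481]  x^+=[-2.4236, -1.2633]  P^+=[0.2259 -0.0224; -0.0224 0.2699]
step 2: x^-=[-2.6850, -1.3200]  P^-=[0.6919 -0.0573; -0.0573 0.5671]  S=[0.9666 0.1239; 0.1239 0.9426]  K=[0.7186 -0.0818; -0.0603 0.6035]  nu=[4.0466, 1.7285]  x^+=[0.0814, -0.5210]  P^+=[0.2010 -0.0232; -0.0232 0.2293]

P_post[1,1] = 0.2293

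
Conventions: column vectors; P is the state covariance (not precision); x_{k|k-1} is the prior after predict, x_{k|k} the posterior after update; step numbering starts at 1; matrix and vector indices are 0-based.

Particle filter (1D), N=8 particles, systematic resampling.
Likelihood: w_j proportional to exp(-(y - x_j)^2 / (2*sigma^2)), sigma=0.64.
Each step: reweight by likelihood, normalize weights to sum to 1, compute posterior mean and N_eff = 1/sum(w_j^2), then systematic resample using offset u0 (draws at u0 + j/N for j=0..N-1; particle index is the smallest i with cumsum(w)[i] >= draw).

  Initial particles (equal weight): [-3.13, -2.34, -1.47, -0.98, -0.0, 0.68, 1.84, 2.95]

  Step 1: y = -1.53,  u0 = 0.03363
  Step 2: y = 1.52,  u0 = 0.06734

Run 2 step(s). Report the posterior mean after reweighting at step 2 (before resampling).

step 1: w=[0.0196, 0.2004, 0.4445, 0.3086, 0.0256, 0.0011, 0.0000, 0.0000]  mean=-1.4856  Neff=2.9933  idx=[1, 1, 2, 2, 2, 2, 3, 3]
step 2: w=[0.0000, 0.0000, 0.0174, 0.0174, 0.0174, 0.0174, 0.4651, 0.4651]  mean=-1.0142  Neff=2.3048  idx=[5, 6, 6, 6, 7, 7, 7, 7]

post_mean = -1.0142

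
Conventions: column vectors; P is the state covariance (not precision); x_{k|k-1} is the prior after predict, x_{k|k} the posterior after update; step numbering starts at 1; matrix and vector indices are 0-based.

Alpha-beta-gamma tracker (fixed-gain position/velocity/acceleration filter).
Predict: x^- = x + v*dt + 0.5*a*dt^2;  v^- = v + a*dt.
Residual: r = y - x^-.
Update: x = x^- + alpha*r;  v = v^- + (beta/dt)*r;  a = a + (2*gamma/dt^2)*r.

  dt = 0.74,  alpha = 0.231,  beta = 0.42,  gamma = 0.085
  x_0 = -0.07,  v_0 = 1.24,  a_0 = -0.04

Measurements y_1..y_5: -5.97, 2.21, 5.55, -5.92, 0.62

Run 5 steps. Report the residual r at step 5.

resid = 0.1131

step 1: x_pred=0.8366  r=-6.8066  x^+=-0.7357  v^+=-2.6528  a^+=-2.1531
step 2: x_pred=-3.2883  r=5.4983  x^+=-2.0182  v^+=-1.1255  a^+=-0.4462
step 3: x_pred=-2.9732  r=8.5232  x^+=-1.0043  v^+=3.3819  a^+=2.1998
step 4: x_pred=2.1005  r=-8.0205  x^+=0.2478  v^+=0.4575  a^+=-0.2901
step 5: x_pred=0.5069  r=0.1131  x^+=0.5331  v^+=0.3070  a^+=-0.2550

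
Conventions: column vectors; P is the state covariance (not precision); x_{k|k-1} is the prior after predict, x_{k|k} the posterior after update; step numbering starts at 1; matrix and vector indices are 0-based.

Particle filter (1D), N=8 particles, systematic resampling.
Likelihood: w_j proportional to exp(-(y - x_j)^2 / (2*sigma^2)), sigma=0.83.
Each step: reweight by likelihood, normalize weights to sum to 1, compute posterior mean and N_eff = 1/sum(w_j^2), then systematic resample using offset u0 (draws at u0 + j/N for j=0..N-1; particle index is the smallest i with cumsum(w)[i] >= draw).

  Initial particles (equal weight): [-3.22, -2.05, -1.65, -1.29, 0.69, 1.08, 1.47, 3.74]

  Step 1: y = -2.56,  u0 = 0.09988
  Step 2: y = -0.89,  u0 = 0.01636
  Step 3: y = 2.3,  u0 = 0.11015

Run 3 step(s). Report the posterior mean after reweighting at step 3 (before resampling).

step 1: w=[0.3017, 0.3427, 0.2269, 0.1284, 0.0002, 0.0000, 0.0000, 0.0000]  mean=-2.2140  Neff=3.6169  idx=[0, 0, 1, 1, 1, 2, 2, 3]
step 2: w=[0.0058, 0.0058, 0.1116, 0.1116, 0.1116, 0.1949, 0.1949, 0.2639]  mean=-1.7070  Neff=5.4636  idx=[2, 3, 4, 5, 5, 6, 7, 7]
step 3: w=[0.0051, 0.0051, 0.0051, 0.0568, 0.0568, 0.0568, 0.4072, 0.4072]  mean=-1.3630  Neff=2.9296  idx=[4, 6, 6, 6, 7, 7, 7, 7]

post_mean = -1.3630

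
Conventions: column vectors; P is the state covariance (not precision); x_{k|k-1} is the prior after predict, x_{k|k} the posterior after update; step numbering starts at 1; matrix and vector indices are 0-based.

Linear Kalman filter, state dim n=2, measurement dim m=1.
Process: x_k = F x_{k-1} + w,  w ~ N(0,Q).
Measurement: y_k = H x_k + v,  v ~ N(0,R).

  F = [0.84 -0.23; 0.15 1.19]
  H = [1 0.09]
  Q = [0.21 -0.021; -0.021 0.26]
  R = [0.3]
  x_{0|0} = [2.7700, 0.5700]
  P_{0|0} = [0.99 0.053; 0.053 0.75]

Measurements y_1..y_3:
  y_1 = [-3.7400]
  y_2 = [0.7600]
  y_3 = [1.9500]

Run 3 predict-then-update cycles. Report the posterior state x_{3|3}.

step 1: x^-=[2.1957, 1.0938]  P^-=[0.9277 -0.0504; -0.0504 1.3633]  S=[1.2297]  K=[0.7507; 0.0588]  nu=[-6.0341]  x^+=[-2.3344, 0.7390]  P^+=[0.2346 -0.1047; -0.1047 1.3590]
step 2: x^-=[-2.1309, 0.5292]  P^-=[0.4879 -0.4644; -0.4644 2.1524]  S=[0.7217]  K=[0.6181; -0.3751]  nu=[2.8433]  x^+=[-0.3735, -0.5372]  P^+=[0.2122 -0.2971; -0.2971 2.0509]
step 3: x^-=[-0.1902, -0.6953]  P^-=[0.5830 -0.8423; -0.8423 3.0630]  S=[0.7562]  K=[0.6707; -0.7494]  nu=[2.2027]  x^+=[1.2872, -2.3459]  P^+=[0.2428 -0.4623; -0.4623 2.6383]

x_post = [1.2872, -2.3459]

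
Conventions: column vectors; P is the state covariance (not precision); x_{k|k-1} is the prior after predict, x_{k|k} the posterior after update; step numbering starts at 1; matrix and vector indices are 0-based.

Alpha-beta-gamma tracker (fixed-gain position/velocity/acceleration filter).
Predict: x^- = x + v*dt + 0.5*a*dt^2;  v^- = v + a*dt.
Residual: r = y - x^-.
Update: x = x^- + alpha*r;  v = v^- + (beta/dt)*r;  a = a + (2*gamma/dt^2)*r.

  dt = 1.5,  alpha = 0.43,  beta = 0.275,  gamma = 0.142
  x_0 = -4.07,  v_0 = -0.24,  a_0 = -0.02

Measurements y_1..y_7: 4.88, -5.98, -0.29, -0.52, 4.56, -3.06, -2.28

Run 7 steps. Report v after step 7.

v_post = -2.3345

step 1: x_pred=-4.4525  r=9.3325  x^+=-0.4395  v^+=1.4410  a^+=1.1580
step 2: x_pred=3.0246  r=-9.0046  x^+=-0.8474  v^+=1.5271  a^+=0.0214
step 3: x_pred=1.4673  r=-1.7573  x^+=0.7117  v^+=1.2370  a^+=-0.2004
step 4: x_pred=2.3416  r=-2.8616  x^+=1.1111  v^+=0.4117  a^+=-0.5616
step 5: x_pred=1.0969  r=3.4631  x^+=2.5860  v^+=0.2042  a^+=-0.1245
step 6: x_pred=2.7522  r=-5.8122  x^+=0.2530  v^+=-1.0481  a^+=-0.8581
step 7: x_pred=-2.2847  r=0.0047  x^+=-2.2827  v^+=-2.3345  a^+=-0.8575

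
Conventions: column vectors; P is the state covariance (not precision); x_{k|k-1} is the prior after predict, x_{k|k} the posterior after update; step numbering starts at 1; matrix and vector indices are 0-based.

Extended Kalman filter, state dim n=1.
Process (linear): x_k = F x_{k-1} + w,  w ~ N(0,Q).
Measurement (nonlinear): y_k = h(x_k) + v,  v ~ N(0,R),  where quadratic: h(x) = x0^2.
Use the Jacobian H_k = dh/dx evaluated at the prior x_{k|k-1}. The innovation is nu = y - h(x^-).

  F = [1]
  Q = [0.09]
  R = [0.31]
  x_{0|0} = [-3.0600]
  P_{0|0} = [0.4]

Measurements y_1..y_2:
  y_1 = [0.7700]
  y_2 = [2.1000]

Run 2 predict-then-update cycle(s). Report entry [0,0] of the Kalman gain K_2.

K[0,0] = -0.2326

step 1: x^-=[-3.0600]  P^-=[0.4900]  H_jac=[-6.1200]  S=[18.6627]  K=[-0.1607]  nu=[-8.5936]  x^+=[-1.6791]  P^+=[0.0081]
step 2: x^-=[-1.6791]  P^-=[0.0981]  H_jac=[-3.3583]  S=[1.4168]  K=[-0.2326]  nu=[-0.7195]  x^+=[-1.5118]  P^+=[0.0215]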